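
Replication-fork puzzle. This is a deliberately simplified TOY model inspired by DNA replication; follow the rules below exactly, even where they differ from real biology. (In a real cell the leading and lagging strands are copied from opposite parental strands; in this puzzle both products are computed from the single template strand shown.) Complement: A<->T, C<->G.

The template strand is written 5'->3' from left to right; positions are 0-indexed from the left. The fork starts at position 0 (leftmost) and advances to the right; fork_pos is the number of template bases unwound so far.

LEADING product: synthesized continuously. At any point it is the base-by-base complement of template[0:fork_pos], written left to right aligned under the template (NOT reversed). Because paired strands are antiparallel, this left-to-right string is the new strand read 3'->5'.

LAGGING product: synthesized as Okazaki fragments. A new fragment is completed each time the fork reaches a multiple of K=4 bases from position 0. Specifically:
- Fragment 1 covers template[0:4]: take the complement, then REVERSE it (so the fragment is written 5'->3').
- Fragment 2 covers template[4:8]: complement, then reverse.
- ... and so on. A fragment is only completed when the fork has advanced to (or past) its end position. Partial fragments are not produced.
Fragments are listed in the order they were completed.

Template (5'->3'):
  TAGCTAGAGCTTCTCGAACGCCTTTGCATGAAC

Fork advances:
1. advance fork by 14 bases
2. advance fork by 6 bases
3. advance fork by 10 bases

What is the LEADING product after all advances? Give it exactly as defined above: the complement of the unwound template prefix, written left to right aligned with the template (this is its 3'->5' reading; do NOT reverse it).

Step 1: advance 14 -> fork_pos = 0 + 14 = 14.
Step 2: advance 6 -> fork_pos = 14 + 6 = 20.
Step 3: advance 10 -> fork_pos = 20 + 10 = 30.
Unwound prefix: template[0:30] = TAGCTAGAGCTTCTCGAACGCCTTTGCATG
Complement it base by base (A<->T, C<->G), keeping left-to-right order:
  [0:5] TAGCT -> ATCGA
  [5:10] AGAGC -> TCTCG
  [10:15] TTCTC -> AAGAG
  [15:20] GAACG -> CTTGC
  [20:25] CCTTT -> GGAAA
  [25:30] GCATG -> CGTAC
Concatenate: ATCGATCTCGAAGAGCTTGCGGAAACGTAC (length 30; written aligned with the template, i.e. 3'->5').

Answer: ATCGATCTCGAAGAGCTTGCGGAAACGTAC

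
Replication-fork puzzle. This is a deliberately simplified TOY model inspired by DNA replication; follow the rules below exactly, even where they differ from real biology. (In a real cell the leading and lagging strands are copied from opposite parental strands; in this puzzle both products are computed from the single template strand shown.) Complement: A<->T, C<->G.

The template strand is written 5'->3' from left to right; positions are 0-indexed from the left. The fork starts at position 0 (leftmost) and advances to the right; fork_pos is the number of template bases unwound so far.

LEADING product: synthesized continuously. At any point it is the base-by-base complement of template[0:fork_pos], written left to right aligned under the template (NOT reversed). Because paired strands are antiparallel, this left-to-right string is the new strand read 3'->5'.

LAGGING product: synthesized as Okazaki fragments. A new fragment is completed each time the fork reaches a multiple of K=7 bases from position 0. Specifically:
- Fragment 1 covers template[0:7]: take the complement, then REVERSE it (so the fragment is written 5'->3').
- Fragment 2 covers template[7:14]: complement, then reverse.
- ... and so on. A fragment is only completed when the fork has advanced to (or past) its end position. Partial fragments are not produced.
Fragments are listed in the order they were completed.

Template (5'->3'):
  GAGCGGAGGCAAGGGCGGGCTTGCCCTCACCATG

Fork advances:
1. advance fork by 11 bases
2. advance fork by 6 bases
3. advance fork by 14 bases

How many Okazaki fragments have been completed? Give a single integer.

Answer: 4

Derivation:
Step 1: advance 11 -> fork_pos = 0 + 11 = 11. Reached multiple(s) of 7: 7 -> fragment 1 completed (1 total).
Step 2: advance 6 -> fork_pos = 11 + 6 = 17. Reached multiple(s) of 7: 14 -> fragment 2 completed (2 total).
Step 3: advance 14 -> fork_pos = 17 + 14 = 31. Reached multiple(s) of 7: 21, 28 -> fragments 3-4 completed (4 total).
Check: final fork_pos = 31; the multiples of 7 that are <= 31 are 7..28 -> 31 // 7 = 4 completed fragment(s).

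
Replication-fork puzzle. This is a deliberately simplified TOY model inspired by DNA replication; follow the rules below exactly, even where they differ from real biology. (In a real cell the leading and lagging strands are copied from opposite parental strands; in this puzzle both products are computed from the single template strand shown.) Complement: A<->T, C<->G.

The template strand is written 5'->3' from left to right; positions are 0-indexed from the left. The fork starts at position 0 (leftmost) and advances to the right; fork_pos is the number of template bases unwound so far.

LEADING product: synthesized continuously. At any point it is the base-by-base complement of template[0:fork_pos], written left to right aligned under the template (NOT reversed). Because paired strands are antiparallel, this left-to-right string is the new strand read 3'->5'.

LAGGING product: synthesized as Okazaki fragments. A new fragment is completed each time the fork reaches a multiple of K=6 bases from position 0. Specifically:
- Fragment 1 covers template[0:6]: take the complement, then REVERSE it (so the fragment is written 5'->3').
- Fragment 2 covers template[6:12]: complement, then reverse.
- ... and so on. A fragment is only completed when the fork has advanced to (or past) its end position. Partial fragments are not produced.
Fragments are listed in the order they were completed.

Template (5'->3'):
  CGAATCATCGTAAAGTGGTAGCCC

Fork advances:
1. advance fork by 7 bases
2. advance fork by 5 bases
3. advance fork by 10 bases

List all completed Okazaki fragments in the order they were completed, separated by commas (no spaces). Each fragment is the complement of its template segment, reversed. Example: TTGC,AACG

Answer: GATTCG,TACGAT,CCACTT

Derivation:
Step 1: advance 7 -> fork_pos = 0 + 7 = 7. Reached multiple(s) of 6: 6 -> fragment 1 completed (1 total).
Step 2: advance 5 -> fork_pos = 7 + 5 = 12. Reached multiple(s) of 6: 12 -> fragment 2 completed (2 total).
Step 3: advance 10 -> fork_pos = 12 + 10 = 22. Reached multiple(s) of 6: 18 -> fragment 3 completed (3 total).
Final fork_pos = 22, so 3 fragment(s) are complete. Build each: template segment -> complement -> reverse.
Fragment 1: template[0:6] = CGAATC -> complement GCTTAG -> reversed GATTCG
Fragment 2: template[6:12] = ATCGTA -> complement TAGCAT -> reversed TACGAT
Fragment 3: template[12:18] = AAGTGG -> complement TTCACC -> reversed CCACTT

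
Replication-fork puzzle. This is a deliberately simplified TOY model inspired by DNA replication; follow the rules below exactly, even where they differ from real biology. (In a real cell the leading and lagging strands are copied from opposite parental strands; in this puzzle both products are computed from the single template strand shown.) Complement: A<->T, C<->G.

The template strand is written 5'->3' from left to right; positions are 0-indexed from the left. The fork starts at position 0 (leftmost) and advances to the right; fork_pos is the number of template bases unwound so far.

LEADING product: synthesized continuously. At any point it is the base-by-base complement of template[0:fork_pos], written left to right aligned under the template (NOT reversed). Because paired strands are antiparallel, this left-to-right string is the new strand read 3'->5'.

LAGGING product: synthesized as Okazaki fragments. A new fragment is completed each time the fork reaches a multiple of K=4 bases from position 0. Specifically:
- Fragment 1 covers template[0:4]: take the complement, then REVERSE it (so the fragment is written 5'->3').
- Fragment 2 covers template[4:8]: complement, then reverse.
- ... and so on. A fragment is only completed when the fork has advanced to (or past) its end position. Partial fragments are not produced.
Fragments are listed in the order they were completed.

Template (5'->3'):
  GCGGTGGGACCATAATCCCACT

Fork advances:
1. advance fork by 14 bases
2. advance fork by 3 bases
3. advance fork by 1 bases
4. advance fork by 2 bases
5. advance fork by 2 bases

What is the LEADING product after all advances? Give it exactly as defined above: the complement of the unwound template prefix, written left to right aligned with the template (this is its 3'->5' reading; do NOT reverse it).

Step 1: advance 14 -> fork_pos = 0 + 14 = 14.
Step 2: advance 3 -> fork_pos = 14 + 3 = 17.
Step 3: advance 1 -> fork_pos = 17 + 1 = 18.
Step 4: advance 2 -> fork_pos = 18 + 2 = 20.
Step 5: advance 2 -> fork_pos = 20 + 2 = 22.
Unwound prefix: template[0:22] = GCGGTGGGACCATAATCCCACT
Complement it base by base (A<->T, C<->G), keeping left-to-right order:
  [0:5] GCGGT -> CGCCA
  [5:10] GGGAC -> CCCTG
  [10:15] CATAA -> GTATT
  [15:20] TCCCA -> AGGGT
  [20:22] CT -> GA
Concatenate: CGCCACCCTGGTATTAGGGTGA (length 22; written aligned with the template, i.e. 3'->5').

Answer: CGCCACCCTGGTATTAGGGTGA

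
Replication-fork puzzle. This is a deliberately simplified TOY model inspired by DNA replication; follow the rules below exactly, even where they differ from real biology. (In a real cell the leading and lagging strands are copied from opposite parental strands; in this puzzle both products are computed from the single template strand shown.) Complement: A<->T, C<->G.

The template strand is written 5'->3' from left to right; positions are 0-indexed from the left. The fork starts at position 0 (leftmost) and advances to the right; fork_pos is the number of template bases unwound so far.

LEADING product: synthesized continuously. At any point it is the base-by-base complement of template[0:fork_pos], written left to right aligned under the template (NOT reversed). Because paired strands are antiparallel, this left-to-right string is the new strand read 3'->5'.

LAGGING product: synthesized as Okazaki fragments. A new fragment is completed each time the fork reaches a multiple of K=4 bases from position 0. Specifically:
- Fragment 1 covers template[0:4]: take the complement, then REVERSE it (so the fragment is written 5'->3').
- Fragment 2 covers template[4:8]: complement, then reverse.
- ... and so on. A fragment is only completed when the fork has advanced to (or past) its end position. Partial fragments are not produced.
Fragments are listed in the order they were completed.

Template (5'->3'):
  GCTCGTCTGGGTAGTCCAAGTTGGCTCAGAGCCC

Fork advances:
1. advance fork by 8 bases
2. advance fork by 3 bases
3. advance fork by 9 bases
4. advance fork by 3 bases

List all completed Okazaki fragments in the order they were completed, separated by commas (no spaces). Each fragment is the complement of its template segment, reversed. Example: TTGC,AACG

Step 1: advance 8 -> fork_pos = 0 + 8 = 8. Reached multiple(s) of 4: 4, 8 -> fragments 1-2 completed (2 total).
Step 2: advance 3 -> fork_pos = 8 + 3 = 11. Next multiple of 4 is 12 (not reached); still 2 fragment(s).
Step 3: advance 9 -> fork_pos = 11 + 9 = 20. Reached multiple(s) of 4: 12, 16, 20 -> fragments 3-5 completed (5 total).
Step 4: advance 3 -> fork_pos = 20 + 3 = 23. Next multiple of 4 is 24 (not reached); still 5 fragment(s).
Final fork_pos = 23, so 5 fragment(s) are complete. Build each: template segment -> complement -> reverse.
Fragment 1: template[0:4] = GCTC -> complement CGAG -> reversed GAGC
Fragment 2: template[4:8] = GTCT -> complement CAGA -> reversed AGAC
Fragment 3: template[8:12] = GGGT -> complement CCCA -> reversed ACCC
Fragment 4: template[12:16] = AGTC -> complement TCAG -> reversed GACT
Fragment 5: template[16:20] = CAAG -> complement GTTC -> reversed CTTG

Answer: GAGC,AGAC,ACCC,GACT,CTTG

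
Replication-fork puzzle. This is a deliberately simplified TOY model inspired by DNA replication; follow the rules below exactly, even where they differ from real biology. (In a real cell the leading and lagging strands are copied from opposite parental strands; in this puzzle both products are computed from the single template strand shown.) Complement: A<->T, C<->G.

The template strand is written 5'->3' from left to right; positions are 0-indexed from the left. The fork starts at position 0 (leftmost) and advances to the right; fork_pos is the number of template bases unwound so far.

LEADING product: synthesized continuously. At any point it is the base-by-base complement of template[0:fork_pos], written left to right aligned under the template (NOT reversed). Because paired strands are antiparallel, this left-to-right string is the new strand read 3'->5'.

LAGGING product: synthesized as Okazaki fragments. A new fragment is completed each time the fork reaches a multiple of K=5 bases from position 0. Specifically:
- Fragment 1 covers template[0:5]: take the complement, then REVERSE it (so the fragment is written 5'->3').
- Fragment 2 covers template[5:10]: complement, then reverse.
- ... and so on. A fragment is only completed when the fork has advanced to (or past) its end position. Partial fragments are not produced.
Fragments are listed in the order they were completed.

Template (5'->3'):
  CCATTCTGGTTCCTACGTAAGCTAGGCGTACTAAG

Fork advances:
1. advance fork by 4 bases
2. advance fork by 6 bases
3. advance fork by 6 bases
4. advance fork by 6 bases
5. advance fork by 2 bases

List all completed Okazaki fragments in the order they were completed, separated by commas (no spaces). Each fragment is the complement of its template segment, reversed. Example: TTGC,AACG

Answer: AATGG,ACCAG,TAGGA,TTACG

Derivation:
Step 1: advance 4 -> fork_pos = 0 + 4 = 4. Next multiple of 5 is 5 (not reached); still 0 fragment(s).
Step 2: advance 6 -> fork_pos = 4 + 6 = 10. Reached multiple(s) of 5: 5, 10 -> fragments 1-2 completed (2 total).
Step 3: advance 6 -> fork_pos = 10 + 6 = 16. Reached multiple(s) of 5: 15 -> fragment 3 completed (3 total).
Step 4: advance 6 -> fork_pos = 16 + 6 = 22. Reached multiple(s) of 5: 20 -> fragment 4 completed (4 total).
Step 5: advance 2 -> fork_pos = 22 + 2 = 24. Next multiple of 5 is 25 (not reached); still 4 fragment(s).
Final fork_pos = 24, so 4 fragment(s) are complete. Build each: template segment -> complement -> reverse.
Fragment 1: template[0:5] = CCATT -> complement GGTAA -> reversed AATGG
Fragment 2: template[5:10] = CTGGT -> complement GACCA -> reversed ACCAG
Fragment 3: template[10:15] = TCCTA -> complement AGGAT -> reversed TAGGA
Fragment 4: template[15:20] = CGTAA -> complement GCATT -> reversed TTACG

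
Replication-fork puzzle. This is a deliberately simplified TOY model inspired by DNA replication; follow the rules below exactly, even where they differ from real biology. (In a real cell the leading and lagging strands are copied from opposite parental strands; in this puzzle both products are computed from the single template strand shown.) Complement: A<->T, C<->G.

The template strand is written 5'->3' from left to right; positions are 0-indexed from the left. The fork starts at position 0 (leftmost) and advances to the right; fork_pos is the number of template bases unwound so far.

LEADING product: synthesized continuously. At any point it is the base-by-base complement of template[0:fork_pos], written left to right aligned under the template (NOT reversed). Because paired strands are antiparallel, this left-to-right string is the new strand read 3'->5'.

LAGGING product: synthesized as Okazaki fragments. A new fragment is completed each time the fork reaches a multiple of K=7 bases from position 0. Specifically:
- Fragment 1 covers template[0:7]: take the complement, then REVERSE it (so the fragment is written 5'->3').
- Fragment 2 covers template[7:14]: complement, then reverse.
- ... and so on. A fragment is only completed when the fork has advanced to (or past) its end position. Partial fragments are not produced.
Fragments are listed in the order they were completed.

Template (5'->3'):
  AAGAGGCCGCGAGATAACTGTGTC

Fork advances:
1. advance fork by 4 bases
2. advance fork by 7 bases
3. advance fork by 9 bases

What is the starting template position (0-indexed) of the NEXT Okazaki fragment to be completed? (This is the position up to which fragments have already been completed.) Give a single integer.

Answer: 14

Derivation:
Step 1: advance 4 -> fork_pos = 0 + 4 = 4. Next multiple of 7 is 7 (not reached); still 0 fragment(s).
Step 2: advance 7 -> fork_pos = 4 + 7 = 11. Reached multiple(s) of 7: 7 -> fragment 1 completed (1 total).
Step 3: advance 9 -> fork_pos = 11 + 9 = 20. Reached multiple(s) of 7: 14 -> fragment 2 completed (2 total).
2 fragment(s) completed, covering template[0:14] (2 x 7 = 14). The next fragment, fragment 3, covers template[14:21], so it starts at position 14.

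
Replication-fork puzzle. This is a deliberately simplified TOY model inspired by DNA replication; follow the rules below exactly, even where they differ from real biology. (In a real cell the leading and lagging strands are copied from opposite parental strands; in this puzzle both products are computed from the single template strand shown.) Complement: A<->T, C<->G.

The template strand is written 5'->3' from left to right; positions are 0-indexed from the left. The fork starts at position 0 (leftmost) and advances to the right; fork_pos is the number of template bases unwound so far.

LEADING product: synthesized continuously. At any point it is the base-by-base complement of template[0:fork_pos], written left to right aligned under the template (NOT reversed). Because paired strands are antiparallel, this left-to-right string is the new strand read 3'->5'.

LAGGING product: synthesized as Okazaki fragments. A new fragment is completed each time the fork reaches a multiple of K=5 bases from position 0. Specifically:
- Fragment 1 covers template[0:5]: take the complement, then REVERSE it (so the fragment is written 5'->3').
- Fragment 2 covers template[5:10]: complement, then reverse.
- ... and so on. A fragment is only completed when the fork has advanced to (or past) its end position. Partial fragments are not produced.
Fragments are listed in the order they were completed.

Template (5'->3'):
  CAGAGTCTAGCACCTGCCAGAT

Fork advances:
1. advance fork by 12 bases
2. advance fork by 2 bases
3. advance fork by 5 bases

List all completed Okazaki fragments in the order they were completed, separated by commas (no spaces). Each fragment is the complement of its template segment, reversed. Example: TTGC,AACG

Answer: CTCTG,CTAGA,AGGTG

Derivation:
Step 1: advance 12 -> fork_pos = 0 + 12 = 12. Reached multiple(s) of 5: 5, 10 -> fragments 1-2 completed (2 total).
Step 2: advance 2 -> fork_pos = 12 + 2 = 14. Next multiple of 5 is 15 (not reached); still 2 fragment(s).
Step 3: advance 5 -> fork_pos = 14 + 5 = 19. Reached multiple(s) of 5: 15 -> fragment 3 completed (3 total).
Final fork_pos = 19, so 3 fragment(s) are complete. Build each: template segment -> complement -> reverse.
Fragment 1: template[0:5] = CAGAG -> complement GTCTC -> reversed CTCTG
Fragment 2: template[5:10] = TCTAG -> complement AGATC -> reversed CTAGA
Fragment 3: template[10:15] = CACCT -> complement GTGGA -> reversed AGGTG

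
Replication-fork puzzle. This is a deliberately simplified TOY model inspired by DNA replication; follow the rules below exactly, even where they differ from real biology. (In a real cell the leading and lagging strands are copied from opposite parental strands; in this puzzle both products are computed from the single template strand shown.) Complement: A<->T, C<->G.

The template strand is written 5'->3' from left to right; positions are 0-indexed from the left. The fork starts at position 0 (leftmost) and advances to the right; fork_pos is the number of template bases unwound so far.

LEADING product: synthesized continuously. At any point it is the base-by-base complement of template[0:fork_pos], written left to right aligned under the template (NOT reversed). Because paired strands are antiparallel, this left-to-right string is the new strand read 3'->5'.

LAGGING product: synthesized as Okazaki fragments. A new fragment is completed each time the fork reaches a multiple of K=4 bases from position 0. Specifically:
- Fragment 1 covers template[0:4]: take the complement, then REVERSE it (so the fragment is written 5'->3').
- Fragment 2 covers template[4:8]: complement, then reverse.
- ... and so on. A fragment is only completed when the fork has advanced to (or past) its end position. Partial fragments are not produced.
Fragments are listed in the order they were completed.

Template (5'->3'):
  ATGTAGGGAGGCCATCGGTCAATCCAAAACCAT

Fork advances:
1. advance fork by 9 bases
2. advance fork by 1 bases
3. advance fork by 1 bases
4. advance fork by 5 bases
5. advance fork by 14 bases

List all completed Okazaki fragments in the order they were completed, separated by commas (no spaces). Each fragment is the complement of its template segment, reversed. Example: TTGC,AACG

Answer: ACAT,CCCT,GCCT,GATG,GACC,GATT,TTTG

Derivation:
Step 1: advance 9 -> fork_pos = 0 + 9 = 9. Reached multiple(s) of 4: 4, 8 -> fragments 1-2 completed (2 total).
Step 2: advance 1 -> fork_pos = 9 + 1 = 10. Next multiple of 4 is 12 (not reached); still 2 fragment(s).
Step 3: advance 1 -> fork_pos = 10 + 1 = 11. Next multiple of 4 is 12 (not reached); still 2 fragment(s).
Step 4: advance 5 -> fork_pos = 11 + 5 = 16. Reached multiple(s) of 4: 12, 16 -> fragments 3-4 completed (4 total).
Step 5: advance 14 -> fork_pos = 16 + 14 = 30. Reached multiple(s) of 4: 20, 24, 28 -> fragments 5-7 completed (7 total).
Final fork_pos = 30, so 7 fragment(s) are complete. Build each: template segment -> complement -> reverse.
Fragment 1: template[0:4] = ATGT -> complement TACA -> reversed ACAT
Fragment 2: template[4:8] = AGGG -> complement TCCC -> reversed CCCT
Fragment 3: template[8:12] = AGGC -> complement TCCG -> reversed GCCT
Fragment 4: template[12:16] = CATC -> complement GTAG -> reversed GATG
Fragment 5: template[16:20] = GGTC -> complement CCAG -> reversed GACC
Fragment 6: template[20:24] = AATC -> complement TTAG -> reversed GATT
Fragment 7: template[24:28] = CAAA -> complement GTTT -> reversed TTTG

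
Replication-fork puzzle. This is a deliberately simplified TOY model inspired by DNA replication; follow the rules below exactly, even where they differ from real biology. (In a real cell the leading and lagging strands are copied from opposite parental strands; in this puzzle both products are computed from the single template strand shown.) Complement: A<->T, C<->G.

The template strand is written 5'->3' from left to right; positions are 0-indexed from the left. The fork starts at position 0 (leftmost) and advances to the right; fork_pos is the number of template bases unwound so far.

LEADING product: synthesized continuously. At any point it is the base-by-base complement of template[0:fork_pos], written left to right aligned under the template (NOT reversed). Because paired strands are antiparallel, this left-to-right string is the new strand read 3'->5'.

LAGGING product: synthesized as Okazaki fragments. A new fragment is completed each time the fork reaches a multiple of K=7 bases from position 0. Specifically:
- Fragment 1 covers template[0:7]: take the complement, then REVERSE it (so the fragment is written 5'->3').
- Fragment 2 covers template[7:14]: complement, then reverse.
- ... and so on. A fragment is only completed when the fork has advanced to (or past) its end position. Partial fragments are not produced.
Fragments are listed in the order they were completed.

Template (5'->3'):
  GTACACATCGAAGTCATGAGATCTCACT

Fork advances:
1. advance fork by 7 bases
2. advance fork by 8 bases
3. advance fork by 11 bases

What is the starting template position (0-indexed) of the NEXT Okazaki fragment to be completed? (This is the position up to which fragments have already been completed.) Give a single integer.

Answer: 21

Derivation:
Step 1: advance 7 -> fork_pos = 0 + 7 = 7. Reached multiple(s) of 7: 7 -> fragment 1 completed (1 total).
Step 2: advance 8 -> fork_pos = 7 + 8 = 15. Reached multiple(s) of 7: 14 -> fragment 2 completed (2 total).
Step 3: advance 11 -> fork_pos = 15 + 11 = 26. Reached multiple(s) of 7: 21 -> fragment 3 completed (3 total).
3 fragment(s) completed, covering template[0:21] (3 x 7 = 21). The next fragment, fragment 4, covers template[21:28], so it starts at position 21.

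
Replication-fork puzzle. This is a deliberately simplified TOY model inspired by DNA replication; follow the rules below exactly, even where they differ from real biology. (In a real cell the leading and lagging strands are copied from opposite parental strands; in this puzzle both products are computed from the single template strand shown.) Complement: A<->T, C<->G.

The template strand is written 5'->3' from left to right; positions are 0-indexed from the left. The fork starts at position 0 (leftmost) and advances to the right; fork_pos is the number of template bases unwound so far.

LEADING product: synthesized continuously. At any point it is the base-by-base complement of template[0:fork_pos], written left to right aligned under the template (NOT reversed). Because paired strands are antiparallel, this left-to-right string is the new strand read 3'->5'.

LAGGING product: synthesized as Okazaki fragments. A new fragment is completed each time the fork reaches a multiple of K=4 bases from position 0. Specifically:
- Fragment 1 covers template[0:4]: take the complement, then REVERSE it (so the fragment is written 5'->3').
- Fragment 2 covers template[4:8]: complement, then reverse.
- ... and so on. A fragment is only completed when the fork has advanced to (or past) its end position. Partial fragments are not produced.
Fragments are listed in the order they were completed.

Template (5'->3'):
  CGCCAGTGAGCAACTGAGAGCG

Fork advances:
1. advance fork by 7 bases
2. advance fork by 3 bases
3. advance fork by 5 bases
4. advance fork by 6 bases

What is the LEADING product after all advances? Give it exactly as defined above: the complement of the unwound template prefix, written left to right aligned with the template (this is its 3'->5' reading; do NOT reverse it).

Step 1: advance 7 -> fork_pos = 0 + 7 = 7.
Step 2: advance 3 -> fork_pos = 7 + 3 = 10.
Step 3: advance 5 -> fork_pos = 10 + 5 = 15.
Step 4: advance 6 -> fork_pos = 15 + 6 = 21.
Unwound prefix: template[0:21] = CGCCAGTGAGCAACTGAGAGC
Complement it base by base (A<->T, C<->G), keeping left-to-right order:
  [0:5] CGCCA -> GCGGT
  [5:10] GTGAG -> CACTC
  [10:15] CAACT -> GTTGA
  [15:20] GAGAG -> CTCTC
  [20:21] C -> G
Concatenate: GCGGTCACTCGTTGACTCTCG (length 21; written aligned with the template, i.e. 3'->5').

Answer: GCGGTCACTCGTTGACTCTCG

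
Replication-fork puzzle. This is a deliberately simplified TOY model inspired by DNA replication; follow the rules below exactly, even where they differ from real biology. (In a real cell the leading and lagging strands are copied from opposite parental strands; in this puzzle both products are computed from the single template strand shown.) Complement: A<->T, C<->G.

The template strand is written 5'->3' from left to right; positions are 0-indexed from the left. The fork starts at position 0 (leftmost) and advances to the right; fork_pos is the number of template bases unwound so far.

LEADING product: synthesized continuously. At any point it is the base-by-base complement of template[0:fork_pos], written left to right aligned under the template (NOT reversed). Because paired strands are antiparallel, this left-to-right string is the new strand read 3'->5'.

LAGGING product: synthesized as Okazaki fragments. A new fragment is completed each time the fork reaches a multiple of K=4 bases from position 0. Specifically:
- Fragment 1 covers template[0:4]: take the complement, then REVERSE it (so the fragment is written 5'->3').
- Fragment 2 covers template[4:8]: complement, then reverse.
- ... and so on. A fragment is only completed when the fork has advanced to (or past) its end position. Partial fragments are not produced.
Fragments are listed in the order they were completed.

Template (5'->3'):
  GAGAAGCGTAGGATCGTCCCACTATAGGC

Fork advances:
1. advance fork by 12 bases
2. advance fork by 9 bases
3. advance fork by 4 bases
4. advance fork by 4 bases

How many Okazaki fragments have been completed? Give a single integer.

Answer: 7

Derivation:
Step 1: advance 12 -> fork_pos = 0 + 12 = 12. Reached multiple(s) of 4: 4, 8, 12 -> fragments 1-3 completed (3 total).
Step 2: advance 9 -> fork_pos = 12 + 9 = 21. Reached multiple(s) of 4: 16, 20 -> fragments 4-5 completed (5 total).
Step 3: advance 4 -> fork_pos = 21 + 4 = 25. Reached multiple(s) of 4: 24 -> fragment 6 completed (6 total).
Step 4: advance 4 -> fork_pos = 25 + 4 = 29. Reached multiple(s) of 4: 28 -> fragment 7 completed (7 total).
Check: final fork_pos = 29; the multiples of 4 that are <= 29 are 4..28 -> 29 // 4 = 7 completed fragment(s).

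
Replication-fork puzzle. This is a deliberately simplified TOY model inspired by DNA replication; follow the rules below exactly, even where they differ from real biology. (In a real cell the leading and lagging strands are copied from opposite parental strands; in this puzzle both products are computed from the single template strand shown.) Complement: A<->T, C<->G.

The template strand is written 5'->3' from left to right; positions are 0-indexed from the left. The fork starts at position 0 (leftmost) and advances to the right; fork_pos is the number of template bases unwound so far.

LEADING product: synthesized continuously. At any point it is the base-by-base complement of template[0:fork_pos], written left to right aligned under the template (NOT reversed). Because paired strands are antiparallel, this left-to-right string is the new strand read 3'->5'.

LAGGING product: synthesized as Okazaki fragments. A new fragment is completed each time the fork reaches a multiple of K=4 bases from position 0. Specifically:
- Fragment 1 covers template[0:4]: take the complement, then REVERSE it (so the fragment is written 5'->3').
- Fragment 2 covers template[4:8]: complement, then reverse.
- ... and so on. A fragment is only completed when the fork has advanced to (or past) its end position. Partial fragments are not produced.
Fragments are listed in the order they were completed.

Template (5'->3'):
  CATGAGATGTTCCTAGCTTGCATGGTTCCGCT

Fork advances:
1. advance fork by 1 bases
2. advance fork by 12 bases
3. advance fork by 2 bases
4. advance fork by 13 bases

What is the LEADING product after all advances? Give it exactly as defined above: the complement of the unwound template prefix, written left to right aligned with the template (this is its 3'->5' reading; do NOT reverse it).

Step 1: advance 1 -> fork_pos = 0 + 1 = 1.
Step 2: advance 12 -> fork_pos = 1 + 12 = 13.
Step 3: advance 2 -> fork_pos = 13 + 2 = 15.
Step 4: advance 13 -> fork_pos = 15 + 13 = 28.
Unwound prefix: template[0:28] = CATGAGATGTTCCTAGCTTGCATGGTTC
Complement it base by base (A<->T, C<->G), keeping left-to-right order:
  [0:5] CATGA -> GTACT
  [5:10] GATGT -> CTACA
  [10:15] TCCTA -> AGGAT
  [15:20] GCTTG -> CGAAC
  [20:25] CATGG -> GTACC
  [25:28] TTC -> AAG
Concatenate: GTACTCTACAAGGATCGAACGTACCAAG (length 28; written aligned with the template, i.e. 3'->5').

Answer: GTACTCTACAAGGATCGAACGTACCAAG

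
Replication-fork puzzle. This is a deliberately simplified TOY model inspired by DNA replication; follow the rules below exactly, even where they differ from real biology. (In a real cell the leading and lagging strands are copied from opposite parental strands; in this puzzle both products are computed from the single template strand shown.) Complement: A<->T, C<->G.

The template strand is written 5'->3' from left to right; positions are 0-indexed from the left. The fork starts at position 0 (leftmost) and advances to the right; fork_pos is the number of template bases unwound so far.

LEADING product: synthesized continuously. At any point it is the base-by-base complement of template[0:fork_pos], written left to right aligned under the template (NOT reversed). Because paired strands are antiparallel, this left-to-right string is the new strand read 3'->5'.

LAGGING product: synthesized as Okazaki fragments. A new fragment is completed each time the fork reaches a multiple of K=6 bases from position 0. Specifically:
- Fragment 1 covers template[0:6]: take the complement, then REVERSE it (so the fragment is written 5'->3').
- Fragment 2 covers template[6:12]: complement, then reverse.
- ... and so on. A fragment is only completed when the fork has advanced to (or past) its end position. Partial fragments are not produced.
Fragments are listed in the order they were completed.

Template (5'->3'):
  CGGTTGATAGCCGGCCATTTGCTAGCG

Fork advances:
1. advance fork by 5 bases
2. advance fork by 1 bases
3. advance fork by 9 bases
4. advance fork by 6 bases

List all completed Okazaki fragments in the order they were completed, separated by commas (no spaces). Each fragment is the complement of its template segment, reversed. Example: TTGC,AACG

Answer: CAACCG,GGCTAT,ATGGCC

Derivation:
Step 1: advance 5 -> fork_pos = 0 + 5 = 5. Next multiple of 6 is 6 (not reached); still 0 fragment(s).
Step 2: advance 1 -> fork_pos = 5 + 1 = 6. Reached multiple(s) of 6: 6 -> fragment 1 completed (1 total).
Step 3: advance 9 -> fork_pos = 6 + 9 = 15. Reached multiple(s) of 6: 12 -> fragment 2 completed (2 total).
Step 4: advance 6 -> fork_pos = 15 + 6 = 21. Reached multiple(s) of 6: 18 -> fragment 3 completed (3 total).
Final fork_pos = 21, so 3 fragment(s) are complete. Build each: template segment -> complement -> reverse.
Fragment 1: template[0:6] = CGGTTG -> complement GCCAAC -> reversed CAACCG
Fragment 2: template[6:12] = ATAGCC -> complement TATCGG -> reversed GGCTAT
Fragment 3: template[12:18] = GGCCAT -> complement CCGGTA -> reversed ATGGCC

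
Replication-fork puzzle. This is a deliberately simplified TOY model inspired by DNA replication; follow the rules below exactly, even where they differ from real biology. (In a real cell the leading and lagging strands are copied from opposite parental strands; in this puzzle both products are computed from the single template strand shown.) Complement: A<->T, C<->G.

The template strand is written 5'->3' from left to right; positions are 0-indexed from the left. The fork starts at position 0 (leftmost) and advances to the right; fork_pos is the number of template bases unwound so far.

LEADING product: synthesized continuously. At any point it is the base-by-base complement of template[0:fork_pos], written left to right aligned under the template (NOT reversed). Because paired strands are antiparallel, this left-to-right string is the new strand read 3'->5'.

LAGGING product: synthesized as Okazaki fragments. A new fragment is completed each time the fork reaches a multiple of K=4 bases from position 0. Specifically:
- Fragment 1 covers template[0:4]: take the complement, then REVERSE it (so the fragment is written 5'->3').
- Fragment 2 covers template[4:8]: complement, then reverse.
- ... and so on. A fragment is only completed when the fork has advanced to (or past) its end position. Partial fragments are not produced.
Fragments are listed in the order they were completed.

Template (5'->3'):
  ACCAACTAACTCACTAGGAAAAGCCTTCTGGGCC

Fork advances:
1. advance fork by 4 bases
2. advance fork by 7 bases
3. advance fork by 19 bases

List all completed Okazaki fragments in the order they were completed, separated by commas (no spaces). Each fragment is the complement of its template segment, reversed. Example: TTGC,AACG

Step 1: advance 4 -> fork_pos = 0 + 4 = 4. Reached multiple(s) of 4: 4 -> fragment 1 completed (1 total).
Step 2: advance 7 -> fork_pos = 4 + 7 = 11. Reached multiple(s) of 4: 8 -> fragment 2 completed (2 total).
Step 3: advance 19 -> fork_pos = 11 + 19 = 30. Reached multiple(s) of 4: 12, 16, 20, 24, 28 -> fragments 3-7 completed (7 total).
Final fork_pos = 30, so 7 fragment(s) are complete. Build each: template segment -> complement -> reverse.
Fragment 1: template[0:4] = ACCA -> complement TGGT -> reversed TGGT
Fragment 2: template[4:8] = ACTA -> complement TGAT -> reversed TAGT
Fragment 3: template[8:12] = ACTC -> complement TGAG -> reversed GAGT
Fragment 4: template[12:16] = ACTA -> complement TGAT -> reversed TAGT
Fragment 5: template[16:20] = GGAA -> complement CCTT -> reversed TTCC
Fragment 6: template[20:24] = AAGC -> complement TTCG -> reversed GCTT
Fragment 7: template[24:28] = CTTC -> complement GAAG -> reversed GAAG

Answer: TGGT,TAGT,GAGT,TAGT,TTCC,GCTT,GAAG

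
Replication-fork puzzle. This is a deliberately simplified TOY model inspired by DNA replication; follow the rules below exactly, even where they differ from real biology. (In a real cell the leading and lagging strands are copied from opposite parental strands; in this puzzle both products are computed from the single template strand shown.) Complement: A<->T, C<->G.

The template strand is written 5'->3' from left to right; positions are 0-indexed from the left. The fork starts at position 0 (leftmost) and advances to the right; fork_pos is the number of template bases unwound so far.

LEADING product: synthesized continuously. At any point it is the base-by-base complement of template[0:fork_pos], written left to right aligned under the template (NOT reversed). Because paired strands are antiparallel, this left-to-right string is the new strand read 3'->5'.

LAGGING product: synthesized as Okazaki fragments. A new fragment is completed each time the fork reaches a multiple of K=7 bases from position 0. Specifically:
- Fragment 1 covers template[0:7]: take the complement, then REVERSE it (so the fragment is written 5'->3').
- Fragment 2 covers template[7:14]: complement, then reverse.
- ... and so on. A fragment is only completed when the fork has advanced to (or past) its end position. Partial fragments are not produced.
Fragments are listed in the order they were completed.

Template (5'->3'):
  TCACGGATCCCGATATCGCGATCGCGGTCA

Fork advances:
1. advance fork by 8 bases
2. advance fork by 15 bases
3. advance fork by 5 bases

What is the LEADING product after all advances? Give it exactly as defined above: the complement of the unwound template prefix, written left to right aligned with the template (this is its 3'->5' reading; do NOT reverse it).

Answer: AGTGCCTAGGGCTATAGCGCTAGCGCCA

Derivation:
Step 1: advance 8 -> fork_pos = 0 + 8 = 8.
Step 2: advance 15 -> fork_pos = 8 + 15 = 23.
Step 3: advance 5 -> fork_pos = 23 + 5 = 28.
Unwound prefix: template[0:28] = TCACGGATCCCGATATCGCGATCGCGGT
Complement it base by base (A<->T, C<->G), keeping left-to-right order:
  [0:5] TCACG -> AGTGC
  [5:10] GATCC -> CTAGG
  [10:15] CGATA -> GCTAT
  [15:20] TCGCG -> AGCGC
  [20:25] ATCGC -> TAGCG
  [25:28] GGT -> CCA
Concatenate: AGTGCCTAGGGCTATAGCGCTAGCGCCA (length 28; written aligned with the template, i.e. 3'->5').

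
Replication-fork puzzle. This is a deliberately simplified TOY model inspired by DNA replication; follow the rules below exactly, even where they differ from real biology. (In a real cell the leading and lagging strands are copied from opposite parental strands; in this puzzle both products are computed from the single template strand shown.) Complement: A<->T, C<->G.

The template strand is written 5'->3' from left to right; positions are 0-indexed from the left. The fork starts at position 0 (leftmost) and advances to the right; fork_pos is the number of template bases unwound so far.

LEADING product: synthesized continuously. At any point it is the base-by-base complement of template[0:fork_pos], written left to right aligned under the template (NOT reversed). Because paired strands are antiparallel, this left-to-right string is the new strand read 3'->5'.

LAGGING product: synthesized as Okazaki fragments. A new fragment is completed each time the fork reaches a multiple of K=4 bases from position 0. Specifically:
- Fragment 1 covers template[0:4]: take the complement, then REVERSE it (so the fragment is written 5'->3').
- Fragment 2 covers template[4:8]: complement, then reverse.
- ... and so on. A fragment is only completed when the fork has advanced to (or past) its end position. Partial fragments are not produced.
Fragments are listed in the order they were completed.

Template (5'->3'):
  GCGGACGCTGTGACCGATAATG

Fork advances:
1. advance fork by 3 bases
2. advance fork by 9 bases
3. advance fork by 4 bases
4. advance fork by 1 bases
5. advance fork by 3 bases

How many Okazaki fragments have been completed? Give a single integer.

Answer: 5

Derivation:
Step 1: advance 3 -> fork_pos = 0 + 3 = 3. Next multiple of 4 is 4 (not reached); still 0 fragment(s).
Step 2: advance 9 -> fork_pos = 3 + 9 = 12. Reached multiple(s) of 4: 4, 8, 12 -> fragments 1-3 completed (3 total).
Step 3: advance 4 -> fork_pos = 12 + 4 = 16. Reached multiple(s) of 4: 16 -> fragment 4 completed (4 total).
Step 4: advance 1 -> fork_pos = 16 + 1 = 17. Next multiple of 4 is 20 (not reached); still 4 fragment(s).
Step 5: advance 3 -> fork_pos = 17 + 3 = 20. Reached multiple(s) of 4: 20 -> fragment 5 completed (5 total).
Check: final fork_pos = 20; the multiples of 4 that are <= 20 are 4..20 -> 20 // 4 = 5 completed fragment(s).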